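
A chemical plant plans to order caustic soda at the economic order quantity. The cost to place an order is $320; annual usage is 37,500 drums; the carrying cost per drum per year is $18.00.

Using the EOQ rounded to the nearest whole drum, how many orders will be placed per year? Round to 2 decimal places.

32.47 orders per year

Q* = √(2·D·S / H) = √(2·37,500·320 / 18) = √1,333,333.3 ≈ 1,154.70 → Q = 1,155
N = D/Q = 37,500/1,155 ≈ 32.468 orders/yr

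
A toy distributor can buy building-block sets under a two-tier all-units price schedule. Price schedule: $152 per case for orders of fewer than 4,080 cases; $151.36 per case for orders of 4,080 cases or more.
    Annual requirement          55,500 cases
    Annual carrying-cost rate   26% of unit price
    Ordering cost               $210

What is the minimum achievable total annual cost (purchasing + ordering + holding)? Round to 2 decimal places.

H₁ = 26%×$152 = $39.5200;  H₂ = 26%×$151.36 = $39.3536
EOQ₁ = √(2×55,500×210/39.5200) = 768.00  (< 4,080, feasible at tier 1)
EOQ₂ = √(2×55,500×210/39.3536) = 769.62  (< 4,080 → use Q = 4,080 at tier-2 price)
TC(tier 1 (EOQ₁), Q≈768.0) = $8,466,351.46
TC(tier 2, Q≈4,080.0) = $8,483,617.96
Minimum at tier 1 (EOQ₁): $8,466,351.46

$8,466,351.46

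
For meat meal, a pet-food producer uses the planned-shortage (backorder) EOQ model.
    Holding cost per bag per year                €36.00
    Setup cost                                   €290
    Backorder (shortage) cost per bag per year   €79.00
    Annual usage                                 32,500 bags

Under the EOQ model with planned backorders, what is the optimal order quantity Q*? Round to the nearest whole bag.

873 bags

Basic EOQ = √(2·32,500·290/36) = 723.610
Backorder adjustment √((H+b)/b) = √((36+79)/79) = 1.2065
Q* = 723.610 × 1.2065 ≈ 873.05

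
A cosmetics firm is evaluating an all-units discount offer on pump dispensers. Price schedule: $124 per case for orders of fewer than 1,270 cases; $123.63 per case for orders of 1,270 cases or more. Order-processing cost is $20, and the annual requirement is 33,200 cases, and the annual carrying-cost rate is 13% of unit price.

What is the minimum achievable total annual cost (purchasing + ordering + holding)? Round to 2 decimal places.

H₁ = 13%×$124 = $16.1200;  H₂ = 13%×$123.63 = $16.0719
EOQ₁ = √(2×33,200×20/16.1200) = 287.02  (< 1,270, feasible at tier 1)
EOQ₂ = √(2×33,200×20/16.0719) = 287.45  (< 1,270 → use Q = 1,270 at tier-2 price)
TC(tier 1 (EOQ₁), Q≈287.0) = $4,121,426.81
TC(tier 2, Q≈1,270.0) = $4,115,244.49
Minimum at tier 2: $4,115,244.49

$4,115,244.49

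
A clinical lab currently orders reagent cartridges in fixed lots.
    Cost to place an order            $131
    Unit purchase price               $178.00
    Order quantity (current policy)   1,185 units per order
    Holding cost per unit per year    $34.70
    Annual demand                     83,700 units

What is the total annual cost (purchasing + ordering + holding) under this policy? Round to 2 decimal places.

Annual ordering cost = (D/Q)·S = (83,700/1,185) × 131 = $9,252.91
Annual holding cost  = (Q/2)·H = (1,185/2) × 34.7 = $20,559.75
Purchase cost = D·C = 83,700 × 178 = $14,898,600.00
Total = $9,252.91 + $20,559.75 + $14,898,600.00 = $14,928,412.66

$14,928,412.66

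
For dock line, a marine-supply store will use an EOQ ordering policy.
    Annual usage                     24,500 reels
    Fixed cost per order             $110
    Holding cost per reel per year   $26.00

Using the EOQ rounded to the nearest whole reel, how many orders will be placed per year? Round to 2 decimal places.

Q* = √(2·D·S / H) = √(2·24,500·110 / 26) = √207,307.7 ≈ 455.31 → Q = 455
N = D/Q = 24,500/455 ≈ 53.846 orders/yr

53.85 orders per year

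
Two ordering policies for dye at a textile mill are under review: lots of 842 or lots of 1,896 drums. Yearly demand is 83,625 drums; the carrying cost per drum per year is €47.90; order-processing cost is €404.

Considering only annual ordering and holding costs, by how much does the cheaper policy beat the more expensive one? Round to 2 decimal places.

€2,938.02

Annual cost at Q: ordering D·S/Q plus holding Q·H/2.
TC(842) = (83,625/842)×404 + (842/2)×47.9 = €60,290.01
TC(1,896) = (83,625/1,896)×404 + (1,896/2)×47.9 = €63,228.03
Cheaper: Q = 842.  Difference = €2,938.02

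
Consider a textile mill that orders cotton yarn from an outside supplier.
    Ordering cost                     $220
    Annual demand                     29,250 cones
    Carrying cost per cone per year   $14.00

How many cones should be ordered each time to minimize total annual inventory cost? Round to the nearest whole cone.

EOQ = √(2DS/H) = √(2 × 29,250 × 220 / 14)
    = √(919,285.71) ≈ 958.79

959 cones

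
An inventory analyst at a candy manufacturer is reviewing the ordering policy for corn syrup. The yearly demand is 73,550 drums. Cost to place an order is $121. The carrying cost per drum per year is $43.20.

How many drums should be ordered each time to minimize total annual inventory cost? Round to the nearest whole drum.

642 drums

Optimal lot size Q* = (2 × 73,550 × $121 / $43.2)^½ ≈ 641.88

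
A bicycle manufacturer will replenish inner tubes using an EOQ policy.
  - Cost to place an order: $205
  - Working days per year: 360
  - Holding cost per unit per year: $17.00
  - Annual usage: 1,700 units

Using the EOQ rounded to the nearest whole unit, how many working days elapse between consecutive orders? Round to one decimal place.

42.8 days

Q* = √(2·D·S / H) = √(2·1,700·205 / 17) = √41,000.0 ≈ 202.48 → Q = 202 units
Days between orders = 360 / (D/Q) = 360 / 8.416 ≈ 42.776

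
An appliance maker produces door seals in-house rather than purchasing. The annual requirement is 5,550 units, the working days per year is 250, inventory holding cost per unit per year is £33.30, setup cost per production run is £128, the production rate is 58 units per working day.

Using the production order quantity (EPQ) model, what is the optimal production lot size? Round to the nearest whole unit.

Daily demand d = 5,550/250 = 22.200; p = 58; 1 − d/p = 0.61724
EPQ = √(2DS / (H(1 − d/p)))
    = √(2 × 5,550 × 128 / (33.3 × 0.61724)) ≈ 262.92

263 units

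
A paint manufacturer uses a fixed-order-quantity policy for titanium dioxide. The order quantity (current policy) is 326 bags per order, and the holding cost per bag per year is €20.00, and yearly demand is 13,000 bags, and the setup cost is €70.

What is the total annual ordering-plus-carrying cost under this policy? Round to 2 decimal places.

€6,051.41

Orders/yr = 13,000/326 = 39.877; ordering cost = 39.877 × €70 = €2,791.41
Average inventory = 326/2 = 163; holding cost = 163 × €20 = €3,260.00
Total = €2,791.41 + €3,260.00 = €6,051.41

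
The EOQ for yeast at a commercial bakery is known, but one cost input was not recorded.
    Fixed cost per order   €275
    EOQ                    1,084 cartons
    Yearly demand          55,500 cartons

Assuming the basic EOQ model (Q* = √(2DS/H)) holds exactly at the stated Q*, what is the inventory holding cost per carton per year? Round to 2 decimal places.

From Q* = √(2DS/H) ⇒ Q*² = 2DS/H.
H = 2DS / Q² = 2 × 55,500 × 275 / 1,084² = 25.9775

€25.98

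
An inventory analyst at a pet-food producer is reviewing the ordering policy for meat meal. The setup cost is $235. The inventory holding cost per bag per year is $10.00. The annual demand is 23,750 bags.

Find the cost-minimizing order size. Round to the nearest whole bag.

1,057 bags

Q* = √(2·D·S / H) = √(2·23,750·235 / 10) = √1,116,250.0 ≈ 1,056.53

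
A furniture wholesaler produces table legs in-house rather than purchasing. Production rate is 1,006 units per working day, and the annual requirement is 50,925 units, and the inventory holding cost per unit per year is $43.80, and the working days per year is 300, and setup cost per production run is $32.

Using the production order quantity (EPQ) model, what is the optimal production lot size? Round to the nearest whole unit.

299 units

d = 50,925/300 = 169.7500 units/day;  effective holding cost H(1 − d/p) = 43.8·(1 − 169.7500/1006) = 36.40929
Q* = √(2DS / H_eff) = √(2·50,925·32 / 36.40929) ≈ 299.19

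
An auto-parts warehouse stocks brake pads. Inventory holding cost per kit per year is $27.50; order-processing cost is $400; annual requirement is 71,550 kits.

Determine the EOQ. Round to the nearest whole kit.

1,443 kits

Optimal lot size Q* = (2 × 71,550 × $400 / $27.5)^½ ≈ 1,442.72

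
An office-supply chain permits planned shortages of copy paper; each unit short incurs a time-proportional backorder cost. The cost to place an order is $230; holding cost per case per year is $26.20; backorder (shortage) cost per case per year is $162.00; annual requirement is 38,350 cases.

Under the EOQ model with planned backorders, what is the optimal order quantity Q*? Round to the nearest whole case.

Basic EOQ = √(2·38,350·230/26.2) = 820.561
Backorder adjustment √((H+b)/b) = √((26.2+162)/162) = 1.0778
Q* = 820.561 × 1.0778 ≈ 884.43

884 cases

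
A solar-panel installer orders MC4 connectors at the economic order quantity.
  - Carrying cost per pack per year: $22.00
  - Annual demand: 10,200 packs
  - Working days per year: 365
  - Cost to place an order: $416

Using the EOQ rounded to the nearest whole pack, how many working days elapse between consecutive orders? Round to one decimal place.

22.2 days

2DS/H = 2·10,200·416/22 = 385,745.45
EOQ = √385,745.45 ≈ 621.08 → Q = 621 packs
T = Q/D × 365 days = 621/10,200 × 365 = 22.222 days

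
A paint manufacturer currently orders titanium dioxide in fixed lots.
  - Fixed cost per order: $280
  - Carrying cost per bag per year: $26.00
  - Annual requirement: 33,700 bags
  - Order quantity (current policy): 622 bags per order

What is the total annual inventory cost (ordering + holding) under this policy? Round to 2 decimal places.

$23,256.42

Orders/yr = 33,700/622 = 54.180; ordering cost = 54.180 × $280 = $15,170.42
Average inventory = 622/2 = 311; holding cost = 311 × $26 = $8,086.00
Total = $15,170.42 + $8,086.00 = $23,256.42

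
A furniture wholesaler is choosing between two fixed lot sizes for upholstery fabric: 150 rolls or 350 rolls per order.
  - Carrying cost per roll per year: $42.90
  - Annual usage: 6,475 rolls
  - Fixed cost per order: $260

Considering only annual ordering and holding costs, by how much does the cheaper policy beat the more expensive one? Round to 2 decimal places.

For each Q, cost = (D/Q)·S + (Q/2)·H.
TC(150) = (6,475/150)×260 + (150/2)×42.9 = $14,440.83
TC(350) = (6,475/350)×260 + (350/2)×42.9 = $12,317.50
|ΔTC| = |$14,440.83 − $12,317.50| = $2,123.33

$2,123.33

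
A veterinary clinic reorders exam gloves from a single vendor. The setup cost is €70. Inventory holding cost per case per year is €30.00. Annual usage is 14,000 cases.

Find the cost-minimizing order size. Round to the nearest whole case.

Optimal lot size Q* = (2 × 14,000 × €70 / €30)^½ ≈ 255.60

256 cases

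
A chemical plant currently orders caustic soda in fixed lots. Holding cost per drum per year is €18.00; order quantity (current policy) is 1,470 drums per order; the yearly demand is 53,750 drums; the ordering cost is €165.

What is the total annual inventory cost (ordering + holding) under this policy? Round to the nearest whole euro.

€19,263

Ordering: D/Q × S = 53,750/1,470 × €165 = €6,033.16
Holding:  Q/2 × H = 1,470/2 × €18 = €13,230.00
Total = €6,033.16 + €13,230.00 = €19,263.16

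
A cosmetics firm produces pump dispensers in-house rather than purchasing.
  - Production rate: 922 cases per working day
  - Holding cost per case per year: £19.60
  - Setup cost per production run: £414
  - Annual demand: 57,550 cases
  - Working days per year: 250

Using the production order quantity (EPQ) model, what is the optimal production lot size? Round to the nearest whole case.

d = 57,550/250 = 230.2000 cases/day;  effective holding cost H(1 − d/p) = 19.6·(1 − 230.2000/922) = 14.70638
Q* = √(2DS / H_eff) = √(2·57,550·414 / 14.70638) ≈ 1,800.05

1,800 cases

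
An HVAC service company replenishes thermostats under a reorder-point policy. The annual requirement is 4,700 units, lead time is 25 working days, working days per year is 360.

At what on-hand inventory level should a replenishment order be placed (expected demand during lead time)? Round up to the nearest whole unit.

327 units

Daily demand d = 4,700 / 360 = 13.056 units/day
Demand during lead time = 13.056 × 25 = 326.39
Reorder point = 326.39 → round up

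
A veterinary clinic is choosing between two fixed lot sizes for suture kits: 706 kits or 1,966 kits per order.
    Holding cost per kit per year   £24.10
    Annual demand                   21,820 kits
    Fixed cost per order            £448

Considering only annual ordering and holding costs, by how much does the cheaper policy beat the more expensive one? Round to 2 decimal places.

For each Q, cost = (D/Q)·S + (Q/2)·H.
TC(706) = (21,820/706)×448 + (706/2)×24.1 = £22,353.42
TC(1,966) = (21,820/1,966)×448 + (1,966/2)×24.1 = £28,662.51
Cheaper: Q = 706.  Difference = £6,309.09

£6,309.09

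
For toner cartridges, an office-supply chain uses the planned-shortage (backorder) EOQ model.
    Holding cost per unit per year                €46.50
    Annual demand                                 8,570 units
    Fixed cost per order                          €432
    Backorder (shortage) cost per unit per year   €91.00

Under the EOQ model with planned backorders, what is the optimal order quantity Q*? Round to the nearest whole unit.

Basic EOQ = √(2·8,570·432/46.5) = 399.044
Backorder adjustment √((H+b)/b) = √((46.5+91)/91) = 1.2292
Q* = 399.044 × 1.2292 ≈ 490.51

491 units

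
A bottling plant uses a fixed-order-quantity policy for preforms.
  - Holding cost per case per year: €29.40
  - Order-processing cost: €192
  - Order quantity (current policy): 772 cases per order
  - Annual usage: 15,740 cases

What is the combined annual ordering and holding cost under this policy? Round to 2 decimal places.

€15,263.01

Ordering: D/Q × S = 15,740/772 × €192 = €3,914.61
Holding:  Q/2 × H = 772/2 × €29.4 = €11,348.40
Total = €3,914.61 + €11,348.40 = €15,263.01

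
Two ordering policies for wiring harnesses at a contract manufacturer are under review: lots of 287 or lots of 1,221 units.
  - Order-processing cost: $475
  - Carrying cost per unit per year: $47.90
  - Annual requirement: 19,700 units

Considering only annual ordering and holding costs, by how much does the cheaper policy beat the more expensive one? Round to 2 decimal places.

For each Q, cost = (D/Q)·S + (Q/2)·H.
TC(287) = (19,700/287)×475 + (287/2)×47.9 = $39,478.18
TC(1,221) = (19,700/1,221)×475 + (1,221/2)×47.9 = $36,906.75
Lots of 1,221 are cheaper by $2,571.43.

$2,571.43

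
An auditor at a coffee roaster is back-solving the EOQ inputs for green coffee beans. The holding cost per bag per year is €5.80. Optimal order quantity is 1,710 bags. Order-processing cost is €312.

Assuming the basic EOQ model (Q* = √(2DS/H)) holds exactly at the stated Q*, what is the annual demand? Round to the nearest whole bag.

From Q* = √(2DS/H) ⇒ Q*² = 2DS/H.
D = Q²H / (2S) = 1,710² × 5.8 / (2 × 312) = 27,179.13

27,179 bags per year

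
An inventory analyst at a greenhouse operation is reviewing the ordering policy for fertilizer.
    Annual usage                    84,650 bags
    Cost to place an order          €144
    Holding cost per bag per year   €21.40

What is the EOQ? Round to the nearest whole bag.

Q* = √(2·D·S / H) = √(2·84,650·144 / 21.4) = √1,139,215.0 ≈ 1,067.34

1,067 bags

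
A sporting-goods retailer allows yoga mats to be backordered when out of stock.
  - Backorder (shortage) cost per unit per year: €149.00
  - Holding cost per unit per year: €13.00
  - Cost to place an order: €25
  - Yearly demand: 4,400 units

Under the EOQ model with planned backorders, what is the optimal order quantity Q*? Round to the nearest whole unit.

Q* = √(2DS/H) · √((H + b)/b)
   = √(2 × 4,400 × 25 / 13) · √((13 + 149) / 149)
   = 130.089 × 1.0427 ≈ 135.65

136 units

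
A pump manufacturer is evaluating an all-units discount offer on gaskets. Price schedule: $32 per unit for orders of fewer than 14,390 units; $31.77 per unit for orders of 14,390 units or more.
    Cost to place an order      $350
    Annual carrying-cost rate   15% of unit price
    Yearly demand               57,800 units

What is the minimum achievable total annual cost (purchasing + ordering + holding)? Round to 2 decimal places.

$1,863,535.85

H₁ = 15%×$32 = $4.8000;  H₂ = 15%×$31.77 = $4.7655
EOQ₁ = √(2×57,800×350/4.8000) = 2,903.30  (< 14,390, feasible at tier 1)
EOQ₂ = √(2×57,800×350/4.7655) = 2,913.79  (< 14,390 → use Q = 14,390 at tier-2 price)
TC(tier 1 (EOQ₁), Q≈2,903.3) = $1,863,535.85
TC(tier 2, Q≈14,390.0) = $1,871,999.61
Minimum at tier 1 (EOQ₁): $1,863,535.85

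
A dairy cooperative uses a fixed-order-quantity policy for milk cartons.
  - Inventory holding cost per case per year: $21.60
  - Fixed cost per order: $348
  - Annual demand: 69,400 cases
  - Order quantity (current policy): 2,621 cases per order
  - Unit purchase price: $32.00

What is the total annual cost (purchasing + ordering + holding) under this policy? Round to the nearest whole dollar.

$2,258,321

Orders/yr = 69,400/2,621 = 26.478; ordering cost = 26.478 × $348 = $9,214.50
Average inventory = 2,621/2 = 1310.5; holding cost = 1310.5 × $21.6 = $28,306.80
Purchase cost = D·C = 69,400 × 32 = $2,220,800.00
Total = $9,214.50 + $28,306.80 + $2,220,800.00 = $2,258,321.30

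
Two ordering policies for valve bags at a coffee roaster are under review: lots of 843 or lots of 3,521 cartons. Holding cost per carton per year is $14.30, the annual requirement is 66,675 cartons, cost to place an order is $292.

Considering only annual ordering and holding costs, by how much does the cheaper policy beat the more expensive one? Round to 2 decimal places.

For each Q, cost = (D/Q)·S + (Q/2)·H.
TC(843) = (66,675/843)×292 + (843/2)×14.3 = $29,122.47
TC(3,521) = (66,675/3,521)×292 + (3,521/2)×14.3 = $30,704.57
|ΔTC| = |$29,122.47 − $30,704.57| = $1,582.11

$1,582.11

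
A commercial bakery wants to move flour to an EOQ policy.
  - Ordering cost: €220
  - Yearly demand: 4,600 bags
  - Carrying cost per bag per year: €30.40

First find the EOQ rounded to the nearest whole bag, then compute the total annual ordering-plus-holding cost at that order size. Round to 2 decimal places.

€7,844.08

EOQ = √(2DS/H) = √(2 × 4,600 × 220 / 30.4)
    = √(66,578.95) ≈ 258.03 → Q = 258 bags
Annual ordering cost = (D/Q)·S = (4,600/258) × 220 = €3,922.48
Annual holding cost  = (Q/2)·H = (258/2) × 30.4 = €3,921.60
Total = €3,922.48 + €3,921.60 = €7,844.08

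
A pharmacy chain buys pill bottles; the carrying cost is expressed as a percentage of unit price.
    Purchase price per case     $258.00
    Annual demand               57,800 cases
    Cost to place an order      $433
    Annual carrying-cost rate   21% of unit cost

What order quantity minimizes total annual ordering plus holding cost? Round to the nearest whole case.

961 cases

Carrying cost H = $258 × 21% = $54.1800/case/yr
EOQ = √(2DS/H) = √(2 × 57,800 × 433 / 54.18)
    = √(923,861.20) ≈ 961.18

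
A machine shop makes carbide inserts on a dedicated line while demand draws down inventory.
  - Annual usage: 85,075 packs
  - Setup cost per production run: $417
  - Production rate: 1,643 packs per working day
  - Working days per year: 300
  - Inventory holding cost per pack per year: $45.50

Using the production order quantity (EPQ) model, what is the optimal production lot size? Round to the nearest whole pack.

1,373 packs

Daily demand d = 85,075/300 = 283.583; p = 1643; 1 − d/p = 0.82740
EPQ = √(2DS / (H(1 − d/p)))
    = √(2 × 85,075 × 417 / (45.5 × 0.82740)) ≈ 1,372.84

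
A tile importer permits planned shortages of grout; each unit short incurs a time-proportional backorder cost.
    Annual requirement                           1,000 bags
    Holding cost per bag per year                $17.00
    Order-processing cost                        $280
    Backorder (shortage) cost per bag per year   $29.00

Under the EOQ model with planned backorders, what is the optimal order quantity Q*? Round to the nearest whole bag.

229 bags

Basic EOQ = √(2·1,000·280/17) = 181.497
Backorder adjustment √((H+b)/b) = √((17+29)/29) = 1.2594
Q* = 181.497 × 1.2594 ≈ 228.59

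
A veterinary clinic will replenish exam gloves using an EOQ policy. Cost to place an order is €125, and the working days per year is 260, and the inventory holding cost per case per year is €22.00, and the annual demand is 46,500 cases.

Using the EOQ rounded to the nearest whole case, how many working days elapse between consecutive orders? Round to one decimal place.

EOQ = √(2DS/H) = √(2 × 46,500 × 125 / 22)
    = √(528,409.09) ≈ 726.92 → Q = 727 cases
T = Q/D × 260 days = 727/46,500 × 260 = 4.065 days

4.1 days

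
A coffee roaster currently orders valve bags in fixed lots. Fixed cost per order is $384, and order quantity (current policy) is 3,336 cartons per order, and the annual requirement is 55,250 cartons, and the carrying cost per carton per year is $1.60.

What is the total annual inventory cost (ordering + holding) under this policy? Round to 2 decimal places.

$9,028.51

Annual ordering cost = (D/Q)·S = (55,250/3,336) × 384 = $6,359.71
Annual holding cost  = (Q/2)·H = (3,336/2) × 1.6 = $2,668.80
Total = $6,359.71 + $2,668.80 = $9,028.51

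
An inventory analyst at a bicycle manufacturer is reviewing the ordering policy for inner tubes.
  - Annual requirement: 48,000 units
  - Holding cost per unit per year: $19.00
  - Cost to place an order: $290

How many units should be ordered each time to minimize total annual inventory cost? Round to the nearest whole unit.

1,210 units

Optimal lot size Q* = (2 × 48,000 × $290 / $19)^½ ≈ 1,210.48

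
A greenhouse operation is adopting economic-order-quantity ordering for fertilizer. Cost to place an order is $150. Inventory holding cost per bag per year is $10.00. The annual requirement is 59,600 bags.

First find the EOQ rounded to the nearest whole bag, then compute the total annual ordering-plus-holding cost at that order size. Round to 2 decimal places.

$13,371.61

2DS/H = 2·59,600·150/10 = 1,788,000.00
EOQ = √1,788,000.00 ≈ 1,337.16 → Q = 1,337 bags
Orders/yr = 59,600/1,337 = 44.577; ordering cost = 44.577 × $150 = $6,686.61
Average inventory = 1,337/2 = 668.5; holding cost = 668.5 × $10 = $6,685.00
Total = $6,686.61 + $6,685.00 = $13,371.61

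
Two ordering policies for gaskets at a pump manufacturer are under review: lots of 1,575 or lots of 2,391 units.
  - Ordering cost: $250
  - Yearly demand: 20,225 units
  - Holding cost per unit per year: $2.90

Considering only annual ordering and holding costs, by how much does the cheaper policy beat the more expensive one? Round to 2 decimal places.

TC(Q) = (D/Q)S + (Q/2)H
TC(1,575) = (20,225/1,575)×250 + (1,575/2)×2.9 = $5,494.07
TC(2,391) = (20,225/2,391)×250 + (2,391/2)×2.9 = $5,581.65
Lots of 1,575 are cheaper by $87.58.

$87.58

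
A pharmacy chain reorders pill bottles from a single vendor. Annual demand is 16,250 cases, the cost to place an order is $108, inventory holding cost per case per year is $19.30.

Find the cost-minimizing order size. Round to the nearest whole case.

2DS/H = 2·16,250·108/19.3 = 181,865.28
EOQ = √181,865.28 ≈ 426.46

426 cases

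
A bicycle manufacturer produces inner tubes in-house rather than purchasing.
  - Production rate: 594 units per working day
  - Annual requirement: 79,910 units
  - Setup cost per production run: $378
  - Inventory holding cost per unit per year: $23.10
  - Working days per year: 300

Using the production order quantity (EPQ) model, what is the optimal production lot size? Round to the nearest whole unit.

2,177 units

d = 79,910/300 = 266.3667 units/day;  effective holding cost H(1 − d/p) = 23.1·(1 − 266.3667/594) = 12.74130
Q* = √(2DS / H_eff) = √(2·79,910·378 / 12.74130) ≈ 2,177.48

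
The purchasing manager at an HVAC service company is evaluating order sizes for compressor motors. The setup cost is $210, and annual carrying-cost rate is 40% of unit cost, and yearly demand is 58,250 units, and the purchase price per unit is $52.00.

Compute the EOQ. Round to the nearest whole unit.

1,085 units

H = i·C = 0.4 × $52 = $20.8000 per unit-year
Q* = √(2·D·S / H) = √(2·58,250·210 / 20.8) = √1,176,201.9 ≈ 1,084.53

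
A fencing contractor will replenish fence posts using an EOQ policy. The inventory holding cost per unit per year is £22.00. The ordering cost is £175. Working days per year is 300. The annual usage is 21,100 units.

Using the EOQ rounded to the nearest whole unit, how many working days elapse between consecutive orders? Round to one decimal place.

Q* = √(2·D·S / H) = √(2·21,100·175 / 22) = √335,681.8 ≈ 579.38 → Q = 579 units
T = Q/D × 300 days = 579/21,100 × 300 = 8.232 days

8.2 days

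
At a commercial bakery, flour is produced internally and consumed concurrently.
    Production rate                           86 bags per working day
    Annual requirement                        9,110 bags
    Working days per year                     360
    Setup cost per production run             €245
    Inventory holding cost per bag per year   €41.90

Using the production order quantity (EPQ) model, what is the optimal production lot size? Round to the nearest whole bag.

389 bags

d = 9,110/360 = 25.3056 bags/day;  effective holding cost H(1 − d/p) = 41.9·(1 − 25.3056/86) = 29.57090
Q* = √(2DS / H_eff) = √(2·9,110·245 / 29.57090) ≈ 388.53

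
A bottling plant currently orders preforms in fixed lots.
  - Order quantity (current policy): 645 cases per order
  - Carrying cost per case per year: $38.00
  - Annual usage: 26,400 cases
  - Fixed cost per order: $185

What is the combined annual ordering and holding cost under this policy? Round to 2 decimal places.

$19,827.09

Annual ordering cost = (D/Q)·S = (26,400/645) × 185 = $7,572.09
Annual holding cost  = (Q/2)·H = (645/2) × 38 = $12,255.00
Total = $7,572.09 + $12,255.00 = $19,827.09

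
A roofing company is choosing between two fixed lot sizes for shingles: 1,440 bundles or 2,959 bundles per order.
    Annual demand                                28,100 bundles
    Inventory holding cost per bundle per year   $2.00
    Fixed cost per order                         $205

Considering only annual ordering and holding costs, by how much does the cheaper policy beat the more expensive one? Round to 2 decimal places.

$534.57

For each Q, cost = (D/Q)·S + (Q/2)·H.
TC(1,440) = (28,100/1,440)×205 + (1,440/2)×2 = $5,440.35
TC(2,959) = (28,100/2,959)×205 + (2,959/2)×2 = $4,905.77
|ΔTC| = |$5,440.35 − $4,905.77| = $534.57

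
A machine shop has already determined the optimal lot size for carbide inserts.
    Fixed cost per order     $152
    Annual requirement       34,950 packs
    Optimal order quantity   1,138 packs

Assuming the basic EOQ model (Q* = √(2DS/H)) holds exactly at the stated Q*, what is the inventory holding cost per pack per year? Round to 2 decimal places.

From Q* = √(2DS/H) ⇒ Q*² = 2DS/H.
H = 2DS / Q² = 2 × 34,950 × 152 / 1,138² = 8.2042

$8.20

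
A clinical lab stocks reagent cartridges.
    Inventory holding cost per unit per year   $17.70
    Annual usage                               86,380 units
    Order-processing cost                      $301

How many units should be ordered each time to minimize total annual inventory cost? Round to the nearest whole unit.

Q* = √(2·D·S / H) = √(2·86,380·301 / 17.7) = √2,937,896.0 ≈ 1,714.03

1,714 units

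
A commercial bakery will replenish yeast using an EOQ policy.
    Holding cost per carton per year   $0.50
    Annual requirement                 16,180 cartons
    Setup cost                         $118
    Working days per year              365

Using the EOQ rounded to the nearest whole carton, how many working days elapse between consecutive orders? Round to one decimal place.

Q* = √(2·D·S / H) = √(2·16,180·118 / 0.5) = √7,636,960.0 ≈ 2,763.51 → Q = 2,764 cartons
T = Q/D × 365 days = 2,764/16,180 × 365 = 62.352 days

62.4 days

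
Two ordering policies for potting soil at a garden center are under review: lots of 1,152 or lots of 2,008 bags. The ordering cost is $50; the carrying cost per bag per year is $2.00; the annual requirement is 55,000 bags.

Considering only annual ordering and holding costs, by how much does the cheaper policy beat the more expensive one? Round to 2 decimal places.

TC(Q) = (D/Q)S + (Q/2)H
TC(1,152) = (55,000/1,152)×50 + (1,152/2)×2 = $3,539.15
TC(2,008) = (55,000/2,008)×50 + (2,008/2)×2 = $3,377.52
Cheaper: Q = 2,008.  Difference = $161.63

$161.63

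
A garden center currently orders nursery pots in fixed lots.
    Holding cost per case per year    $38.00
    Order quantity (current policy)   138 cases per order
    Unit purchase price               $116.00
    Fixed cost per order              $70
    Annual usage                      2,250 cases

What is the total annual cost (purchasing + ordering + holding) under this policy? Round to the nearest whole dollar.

$264,763

Orders/yr = 2,250/138 = 16.304; ordering cost = 16.304 × $70 = $1,141.30
Average inventory = 138/2 = 69; holding cost = 69 × $38 = $2,622.00
Purchase cost = D·C = 2,250 × 116 = $261,000.00
Total = $1,141.30 + $2,622.00 + $261,000.00 = $264,763.30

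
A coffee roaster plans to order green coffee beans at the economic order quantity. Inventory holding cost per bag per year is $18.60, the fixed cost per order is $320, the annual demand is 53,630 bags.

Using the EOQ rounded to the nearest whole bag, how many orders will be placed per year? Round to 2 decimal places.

39.49 orders per year

Q* = √(2·D·S / H) = √(2·53,630·320 / 18.6) = √1,845,333.3 ≈ 1,358.43 → Q = 1,358
Orders per year = D/Q = 53,630 / 1,358 = 39.492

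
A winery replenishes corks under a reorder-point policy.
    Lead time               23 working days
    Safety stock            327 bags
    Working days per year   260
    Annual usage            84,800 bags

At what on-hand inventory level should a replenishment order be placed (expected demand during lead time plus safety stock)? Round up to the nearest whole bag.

Daily demand d = 84,800 / 260 = 326.154 bags/day
Demand during lead time = 326.154 × 23 = 7,501.54
Reorder point = 7,501.54 + 327 = 7,828.54 → round up

7,829 bags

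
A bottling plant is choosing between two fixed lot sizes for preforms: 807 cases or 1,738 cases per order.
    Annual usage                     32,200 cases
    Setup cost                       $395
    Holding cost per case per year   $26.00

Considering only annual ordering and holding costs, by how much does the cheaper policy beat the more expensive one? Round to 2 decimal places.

Annual cost at Q: ordering D·S/Q plus holding Q·H/2.
TC(807) = (32,200/807)×395 + (807/2)×26 = $26,251.84
TC(1,738) = (32,200/1,738)×395 + (1,738/2)×26 = $29,912.18
Cheaper: Q = 807.  Difference = $3,660.34

$3,660.34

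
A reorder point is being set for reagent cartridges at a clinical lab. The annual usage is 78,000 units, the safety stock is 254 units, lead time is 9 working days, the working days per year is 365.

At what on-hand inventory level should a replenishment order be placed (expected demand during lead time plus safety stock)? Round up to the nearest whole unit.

2,178 units

Daily demand d = 78,000 / 365 = 213.699 units/day
Demand during lead time = 213.699 × 9 = 1,923.29
Reorder point = 1,923.29 + 254 = 2,177.29 → round up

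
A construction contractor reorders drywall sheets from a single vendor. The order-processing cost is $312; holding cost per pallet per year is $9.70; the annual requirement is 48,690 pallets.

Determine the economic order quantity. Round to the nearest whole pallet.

2DS/H = 2·48,690·312/9.7 = 3,132,222.68
EOQ = √3,132,222.68 ≈ 1,769.81

1,770 pallets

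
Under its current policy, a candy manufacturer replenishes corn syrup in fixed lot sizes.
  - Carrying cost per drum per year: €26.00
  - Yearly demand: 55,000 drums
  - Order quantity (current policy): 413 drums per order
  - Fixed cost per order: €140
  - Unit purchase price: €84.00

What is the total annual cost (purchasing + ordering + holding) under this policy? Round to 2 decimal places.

Annual ordering cost = (D/Q)·S = (55,000/413) × 140 = €18,644.07
Annual holding cost  = (Q/2)·H = (413/2) × 26 = €5,369.00
Purchase cost = D·C = 55,000 × 84 = €4,620,000.00
Total = €18,644.07 + €5,369.00 + €4,620,000.00 = €4,644,013.07

€4,644,013.07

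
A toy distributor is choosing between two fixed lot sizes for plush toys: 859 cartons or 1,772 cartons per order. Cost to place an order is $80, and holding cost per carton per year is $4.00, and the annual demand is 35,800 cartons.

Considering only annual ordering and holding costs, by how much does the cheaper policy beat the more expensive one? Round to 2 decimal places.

Annual cost at Q: ordering D·S/Q plus holding Q·H/2.
TC(859) = (35,800/859)×80 + (859/2)×4 = $5,052.11
TC(1,772) = (35,800/1,772)×80 + (1,772/2)×4 = $5,160.25
|ΔTC| = |$5,052.11 − $5,160.25| = $108.14

$108.14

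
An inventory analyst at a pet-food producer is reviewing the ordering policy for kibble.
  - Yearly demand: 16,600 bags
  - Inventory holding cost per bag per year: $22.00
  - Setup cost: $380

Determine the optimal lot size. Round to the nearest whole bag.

757 bags

Q* = √(2·D·S / H) = √(2·16,600·380 / 22) = √573,454.5 ≈ 757.27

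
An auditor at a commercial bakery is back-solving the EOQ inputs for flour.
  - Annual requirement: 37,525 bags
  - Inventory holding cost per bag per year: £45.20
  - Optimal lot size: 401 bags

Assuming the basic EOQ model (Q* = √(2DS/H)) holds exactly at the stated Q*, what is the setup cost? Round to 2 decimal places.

£96.84

Since Q* = (2DS/H)^½, squaring gives Q*²·H = 2DS.
S = Q²H / (2D) = 401² × 45.2 / (2 × 37,525) = 96.8448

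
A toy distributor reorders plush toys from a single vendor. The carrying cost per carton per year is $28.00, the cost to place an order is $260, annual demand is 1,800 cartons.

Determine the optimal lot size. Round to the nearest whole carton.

183 cartons

2DS/H = 2·1,800·260/28 = 33,428.57
EOQ = √33,428.57 ≈ 182.83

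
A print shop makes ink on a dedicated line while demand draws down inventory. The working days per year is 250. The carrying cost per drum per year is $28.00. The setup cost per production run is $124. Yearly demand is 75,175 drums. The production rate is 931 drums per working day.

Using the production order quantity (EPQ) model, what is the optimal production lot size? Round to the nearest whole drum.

d = 75,175/250 = 300.7000 drums/day;  effective holding cost H(1 − d/p) = 28·(1 − 300.7000/931) = 18.95639
Q* = √(2DS / H_eff) = √(2·75,175·124 / 18.95639) ≈ 991.71

992 drums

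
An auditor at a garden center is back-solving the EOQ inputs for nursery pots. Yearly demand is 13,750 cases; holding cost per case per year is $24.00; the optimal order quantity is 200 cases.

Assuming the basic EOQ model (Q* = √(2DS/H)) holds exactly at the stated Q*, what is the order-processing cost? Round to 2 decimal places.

$34.91

From Q* = √(2DS/H) ⇒ Q*² = 2DS/H.
S = Q²H / (2D) = 200² × 24 / (2 × 13,750) = 34.9091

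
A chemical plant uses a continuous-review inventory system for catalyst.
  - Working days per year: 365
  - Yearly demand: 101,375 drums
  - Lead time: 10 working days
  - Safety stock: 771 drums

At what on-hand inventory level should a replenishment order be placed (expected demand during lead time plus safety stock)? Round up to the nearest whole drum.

3,549 drums

Daily demand d = 101,375 / 365 = 277.740 drums/day
Demand during lead time = 277.740 × 10 = 2,777.40
Reorder point = 2,777.40 + 771 = 3,548.40 → round up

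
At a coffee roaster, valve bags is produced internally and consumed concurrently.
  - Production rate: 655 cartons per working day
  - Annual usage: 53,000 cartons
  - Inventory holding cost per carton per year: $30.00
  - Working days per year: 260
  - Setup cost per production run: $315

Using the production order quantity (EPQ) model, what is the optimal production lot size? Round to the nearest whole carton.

d = 53,000/260 = 203.8462 cartons/day;  effective holding cost H(1 − d/p) = 30·(1 − 203.8462/655) = 20.66353
Q* = √(2DS / H_eff) = √(2·53,000·315 / 20.66353) ≈ 1,271.18

1,271 cartons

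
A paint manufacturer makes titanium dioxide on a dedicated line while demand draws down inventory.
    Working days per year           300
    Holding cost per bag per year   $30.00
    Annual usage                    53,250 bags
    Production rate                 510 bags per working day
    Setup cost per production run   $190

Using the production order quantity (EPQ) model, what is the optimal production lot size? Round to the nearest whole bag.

1,017 bags

d = 53,250/300 = 177.5000 bags/day;  effective holding cost H(1 − d/p) = 30·(1 − 177.5000/510) = 19.55882
Q* = √(2DS / H_eff) = √(2·53,250·190 / 19.55882) ≈ 1,017.14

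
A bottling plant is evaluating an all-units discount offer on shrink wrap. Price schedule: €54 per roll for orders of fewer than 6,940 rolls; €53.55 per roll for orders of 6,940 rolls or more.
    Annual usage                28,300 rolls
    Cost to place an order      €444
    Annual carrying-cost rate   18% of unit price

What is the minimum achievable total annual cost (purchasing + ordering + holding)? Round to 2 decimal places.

€1,543,829.06

H₁ = 18%×€54 = €9.7200;  H₂ = 18%×€53.55 = €9.6390
EOQ₁ = √(2×28,300×444/9.7200) = 1,607.93  (< 6,940, feasible at tier 1)
EOQ₂ = √(2×28,300×444/9.6390) = 1,614.67  (< 6,940 → use Q = 6,940 at tier-2 price)
TC(tier 1 (EOQ₁), Q≈1,607.9) = €1,543,829.06
TC(tier 2, Q≈6,940.0) = €1,550,722.88
Minimum at tier 1 (EOQ₁): €1,543,829.06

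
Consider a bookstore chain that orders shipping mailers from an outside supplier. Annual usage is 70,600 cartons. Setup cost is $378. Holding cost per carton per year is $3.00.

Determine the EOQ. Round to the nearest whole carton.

4,218 cartons

EOQ = √(2DS/H) = √(2 × 70,600 × 378 / 3)
    = √(17,791,200.00) ≈ 4,217.96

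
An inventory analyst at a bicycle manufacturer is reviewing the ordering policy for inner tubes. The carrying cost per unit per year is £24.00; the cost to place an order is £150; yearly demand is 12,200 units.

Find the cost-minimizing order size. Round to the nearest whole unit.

391 units

Q* = √(2·D·S / H) = √(2·12,200·150 / 24) = √152,500.0 ≈ 390.51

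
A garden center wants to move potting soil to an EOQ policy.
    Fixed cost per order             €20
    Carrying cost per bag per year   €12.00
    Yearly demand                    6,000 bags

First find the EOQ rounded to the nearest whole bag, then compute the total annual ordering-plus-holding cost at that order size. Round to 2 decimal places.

Optimal lot size Q* = (2 × 6,000 × €20 / €12)^½ ≈ 141.42 → Q = 141 bags
Orders/yr = 6,000/141 = 42.553; ordering cost = 42.553 × €20 = €851.06
Average inventory = 141/2 = 70.5; holding cost = 70.5 × €12 = €846.00
Total = €851.06 + €846.00 = €1,697.06

€1,697.06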